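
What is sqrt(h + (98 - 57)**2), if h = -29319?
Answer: I*sqrt(27638) ≈ 166.25*I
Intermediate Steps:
sqrt(h + (98 - 57)**2) = sqrt(-29319 + (98 - 57)**2) = sqrt(-29319 + 41**2) = sqrt(-29319 + 1681) = sqrt(-27638) = I*sqrt(27638)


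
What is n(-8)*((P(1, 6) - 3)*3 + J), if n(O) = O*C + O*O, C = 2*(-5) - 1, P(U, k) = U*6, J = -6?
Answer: 456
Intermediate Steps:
P(U, k) = 6*U
C = -11 (C = -10 - 1 = -11)
n(O) = O² - 11*O (n(O) = O*(-11) + O*O = -11*O + O² = O² - 11*O)
n(-8)*((P(1, 6) - 3)*3 + J) = (-8*(-11 - 8))*((6*1 - 3)*3 - 6) = (-8*(-19))*((6 - 3)*3 - 6) = 152*(3*3 - 6) = 152*(9 - 6) = 152*3 = 456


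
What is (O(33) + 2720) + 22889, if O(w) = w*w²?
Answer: 61546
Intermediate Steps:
O(w) = w³
(O(33) + 2720) + 22889 = (33³ + 2720) + 22889 = (35937 + 2720) + 22889 = 38657 + 22889 = 61546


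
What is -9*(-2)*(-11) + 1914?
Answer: 1716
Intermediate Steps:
-9*(-2)*(-11) + 1914 = 18*(-11) + 1914 = -198 + 1914 = 1716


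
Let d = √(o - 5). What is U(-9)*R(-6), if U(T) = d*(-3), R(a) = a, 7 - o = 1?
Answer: 18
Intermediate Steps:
o = 6 (o = 7 - 1*1 = 7 - 1 = 6)
d = 1 (d = √(6 - 5) = √1 = 1)
U(T) = -3 (U(T) = 1*(-3) = -3)
U(-9)*R(-6) = -3*(-6) = 18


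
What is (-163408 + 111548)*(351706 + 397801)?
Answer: -38869433020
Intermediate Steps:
(-163408 + 111548)*(351706 + 397801) = -51860*749507 = -38869433020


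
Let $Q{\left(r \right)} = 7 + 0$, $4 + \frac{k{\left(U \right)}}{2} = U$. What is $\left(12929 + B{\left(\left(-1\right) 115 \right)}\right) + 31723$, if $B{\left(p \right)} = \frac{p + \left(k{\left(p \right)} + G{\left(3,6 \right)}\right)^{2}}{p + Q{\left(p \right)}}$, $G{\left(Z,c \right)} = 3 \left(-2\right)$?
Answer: $\frac{1587665}{36} \approx 44102.0$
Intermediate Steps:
$k{\left(U \right)} = -8 + 2 U$
$Q{\left(r \right)} = 7$
$G{\left(Z,c \right)} = -6$
$B{\left(p \right)} = \frac{p + \left(-14 + 2 p\right)^{2}}{7 + p}$ ($B{\left(p \right)} = \frac{p + \left(\left(-8 + 2 p\right) - 6\right)^{2}}{p + 7} = \frac{p + \left(-14 + 2 p\right)^{2}}{7 + p}$)
$\left(12929 + B{\left(\left(-1\right) 115 \right)}\right) + 31723 = \left(12929 + \frac{\left(-1\right) 115 + 4 \left(-7 - 115\right)^{2}}{7 - 115}\right) + 31723 = \left(12929 + \frac{-115 + 4 \left(-7 - 115\right)^{2}}{7 - 115}\right) + 31723 = \left(12929 + \frac{-115 + 4 \left(-122\right)^{2}}{-108}\right) + 31723 = \left(12929 - \frac{-115 + 4 \cdot 14884}{108}\right) + 31723 = \left(12929 - \frac{-115 + 59536}{108}\right) + 31723 = \left(12929 - \frac{19807}{36}\right) + 31723 = \frac{445637}{36} + 31723 = \frac{1587665}{36}$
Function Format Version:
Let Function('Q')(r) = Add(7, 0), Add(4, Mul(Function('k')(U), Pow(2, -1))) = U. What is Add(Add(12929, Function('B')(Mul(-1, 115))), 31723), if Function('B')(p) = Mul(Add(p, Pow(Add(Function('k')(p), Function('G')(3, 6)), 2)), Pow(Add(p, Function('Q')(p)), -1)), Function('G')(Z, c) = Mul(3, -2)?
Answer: Rational(1587665, 36) ≈ 44102.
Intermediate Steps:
Function('k')(U) = Add(-8, Mul(2, U))
Function('Q')(r) = 7
Function('G')(Z, c) = -6
Function('B')(p) = Mul(Pow(Add(7, p), -1), Add(p, Pow(Add(-14, Mul(2, p)), 2))) (Function('B')(p) = Mul(Add(p, Pow(Add(Add(-8, Mul(2, p)), -6), 2)), Pow(Add(p, 7), -1)) = Mul(Add(p, Pow(Add(-14, Mul(2, p)), 2)), Pow(Add(7, p), -1)) = Mul(Pow(Add(7, p), -1), Add(p, Pow(Add(-14, Mul(2, p)), 2))))
Add(Add(12929, Function('B')(Mul(-1, 115))), 31723) = Add(Add(12929, Mul(Pow(Add(7, Mul(-1, 115)), -1), Add(Mul(-1, 115), Mul(4, Pow(Add(-7, Mul(-1, 115)), 2))))), 31723) = Add(Add(12929, Mul(Pow(Add(7, -115), -1), Add(-115, Mul(4, Pow(Add(-7, -115), 2))))), 31723) = Add(Add(12929, Mul(Pow(-108, -1), Add(-115, Mul(4, Pow(-122, 2))))), 31723) = Add(Add(12929, Mul(Rational(-1, 108), Add(-115, Mul(4, 14884)))), 31723) = Add(Add(12929, Mul(Rational(-1, 108), Add(-115, 59536))), 31723) = Add(Add(12929, Mul(Rational(-1, 108), 59421)), 31723) = Add(Add(12929, Rational(-19807, 36)), 31723) = Add(Rational(445637, 36), 31723) = Rational(1587665, 36)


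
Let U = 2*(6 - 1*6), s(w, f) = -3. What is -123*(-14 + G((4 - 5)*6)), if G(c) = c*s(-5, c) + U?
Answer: -492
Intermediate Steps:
U = 0 (U = 2*(6 - 6) = 2*0 = 0)
G(c) = -3*c (G(c) = c*(-3) + 0 = -3*c + 0 = -3*c)
-123*(-14 + G((4 - 5)*6)) = -123*(-14 - 3*(4 - 5)*6) = -123*(-14 - (-3)*6) = -123*(-14 - 3*(-6)) = -123*(-14 + 18) = -123*4 = -492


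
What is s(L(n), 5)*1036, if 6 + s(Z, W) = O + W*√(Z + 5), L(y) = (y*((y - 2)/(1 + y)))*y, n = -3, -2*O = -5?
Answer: -3626 + 2590*√110 ≈ 23538.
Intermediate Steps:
O = 5/2 (O = -½*(-5) = 5/2 ≈ 2.5000)
L(y) = y²*(-2 + y)/(1 + y) (L(y) = (y*((-2 + y)/(1 + y)))*y = (y*(-2 + y)/(1 + y))*y = y²*(-2 + y)/(1 + y))
s(Z, W) = -7/2 + W*√(5 + Z) (s(Z, W) = -6 + (5/2 + W*√(Z + 5)) = -6 + (5/2 + W*√(5 + Z)) = -7/2 + W*√(5 + Z))
s(L(n), 5)*1036 = (-7/2 + 5*√(5 + (-3)²*(-2 - 3)/(1 - 3)))*1036 = (-7/2 + 5*√(5 + 9*(-5)/(-2)))*1036 = (-7/2 + 5*√(5 + 9*(-½)*(-5)))*1036 = (-7/2 + 5*√(5 + 45/2))*1036 = (-7/2 + 5*√(55/2))*1036 = (-7/2 + 5*(√110/2))*1036 = (-7/2 + 5*√110/2)*1036 = -3626 + 2590*√110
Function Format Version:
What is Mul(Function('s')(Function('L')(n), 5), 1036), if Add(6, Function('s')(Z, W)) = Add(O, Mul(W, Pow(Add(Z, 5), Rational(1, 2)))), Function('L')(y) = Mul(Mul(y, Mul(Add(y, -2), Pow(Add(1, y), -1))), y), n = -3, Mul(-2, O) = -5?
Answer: Add(-3626, Mul(2590, Pow(110, Rational(1, 2)))) ≈ 23538.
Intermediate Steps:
O = Rational(5, 2) (O = Mul(Rational(-1, 2), -5) = Rational(5, 2) ≈ 2.5000)
Function('L')(y) = Mul(Pow(y, 2), Pow(Add(1, y), -1), Add(-2, y)) (Function('L')(y) = Mul(Mul(y, Mul(Add(-2, y), Pow(Add(1, y), -1))), y) = Mul(Mul(y, Mul(Pow(Add(1, y), -1), Add(-2, y))), y) = Mul(Mul(y, Pow(Add(1, y), -1), Add(-2, y)), y) = Mul(Pow(y, 2), Pow(Add(1, y), -1), Add(-2, y)))
Function('s')(Z, W) = Add(Rational(-7, 2), Mul(W, Pow(Add(5, Z), Rational(1, 2)))) (Function('s')(Z, W) = Add(-6, Add(Rational(5, 2), Mul(W, Pow(Add(Z, 5), Rational(1, 2))))) = Add(-6, Add(Rational(5, 2), Mul(W, Pow(Add(5, Z), Rational(1, 2))))) = Add(Rational(-7, 2), Mul(W, Pow(Add(5, Z), Rational(1, 2)))))
Mul(Function('s')(Function('L')(n), 5), 1036) = Mul(Add(Rational(-7, 2), Mul(5, Pow(Add(5, Mul(Pow(-3, 2), Pow(Add(1, -3), -1), Add(-2, -3))), Rational(1, 2)))), 1036) = Mul(Add(Rational(-7, 2), Mul(5, Pow(Add(5, Mul(9, Pow(-2, -1), -5)), Rational(1, 2)))), 1036) = Mul(Add(Rational(-7, 2), Mul(5, Pow(Add(5, Mul(9, Rational(-1, 2), -5)), Rational(1, 2)))), 1036) = Mul(Add(Rational(-7, 2), Mul(5, Pow(Add(5, Rational(45, 2)), Rational(1, 2)))), 1036) = Mul(Add(Rational(-7, 2), Mul(5, Pow(Rational(55, 2), Rational(1, 2)))), 1036) = Mul(Add(Rational(-7, 2), Mul(5, Mul(Rational(1, 2), Pow(110, Rational(1, 2))))), 1036) = Mul(Add(Rational(-7, 2), Mul(Rational(5, 2), Pow(110, Rational(1, 2)))), 1036) = Add(-3626, Mul(2590, Pow(110, Rational(1, 2))))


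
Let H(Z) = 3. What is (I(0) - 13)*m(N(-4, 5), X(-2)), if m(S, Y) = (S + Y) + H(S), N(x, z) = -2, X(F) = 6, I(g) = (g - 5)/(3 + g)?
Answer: -308/3 ≈ -102.67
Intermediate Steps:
I(g) = (-5 + g)/(3 + g)
m(S, Y) = 3 + S + Y (m(S, Y) = (S + Y) + 3 = 3 + S + Y)
(I(0) - 13)*m(N(-4, 5), X(-2)) = ((-5 + 0)/(3 + 0) - 13)*(3 - 2 + 6) = (-5/3 - 13)*7 = -44/3*7 = -308/3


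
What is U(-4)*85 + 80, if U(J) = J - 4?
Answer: -600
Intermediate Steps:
U(J) = -4 + J
U(-4)*85 + 80 = (-4 - 4)*85 + 80 = -8*85 + 80 = -680 + 80 = -600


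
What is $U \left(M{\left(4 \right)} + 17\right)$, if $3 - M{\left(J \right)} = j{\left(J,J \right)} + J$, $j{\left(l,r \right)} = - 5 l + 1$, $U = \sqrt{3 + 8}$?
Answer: $35 \sqrt{11} \approx 116.08$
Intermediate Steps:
$U = \sqrt{11} \approx 3.3166$
$j{\left(l,r \right)} = 1 - 5 l$
$M{\left(J \right)} = 2 + 4 J$ ($M{\left(J \right)} = 3 - \left(\left(1 - 5 J\right) + J\right) = 3 - \left(1 - 4 J\right) = 3 + \left(-1 + 4 J\right) = 2 + 4 J$)
$U \left(M{\left(4 \right)} + 17\right) = \sqrt{11} \left(\left(2 + 4 \cdot 4\right) + 17\right) = \sqrt{11} \left(\left(2 + 16\right) + 17\right) = \sqrt{11} \left(18 + 17\right) = \sqrt{11} \cdot 35 = 35 \sqrt{11}$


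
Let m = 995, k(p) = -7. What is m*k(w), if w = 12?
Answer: -6965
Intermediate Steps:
m*k(w) = 995*(-7) = -6965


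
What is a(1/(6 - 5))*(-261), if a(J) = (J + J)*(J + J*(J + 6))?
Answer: -4176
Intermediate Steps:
a(J) = 2*J*(J + J*(6 + J)) (a(J) = (2*J)*(J + J*(6 + J)) = 2*J*(J + J*(6 + J)))
a(1/(6 - 5))*(-261) = (2*(1/(6 - 5))**2*(7 + 1/(6 - 5)))*(-261) = (2*(1/1)**2*(7 + 1/1))*(-261) = (2*1**2*(7 + 1))*(-261) = (2*1*8)*(-261) = 16*(-261) = -4176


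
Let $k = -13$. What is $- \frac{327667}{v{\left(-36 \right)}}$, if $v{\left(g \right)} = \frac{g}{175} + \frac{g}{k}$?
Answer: $- \frac{745442425}{5832} \approx -1.2782 \cdot 10^{5}$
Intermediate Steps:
$v{\left(g \right)} = - \frac{162 g}{2275}$ ($v{\left(g \right)} = \frac{g}{175} + \frac{g}{-13} = g \frac{1}{175} + g \left(- \frac{1}{13}\right) = \frac{g}{175} - \frac{g}{13} = - \frac{162 g}{2275}$)
$- \frac{327667}{v{\left(-36 \right)}} = - \frac{327667}{\left(- \frac{162}{2275}\right) \left(-36\right)} = - \frac{327667}{\frac{5832}{2275}} = \left(-327667\right) \frac{2275}{5832} = - \frac{745442425}{5832}$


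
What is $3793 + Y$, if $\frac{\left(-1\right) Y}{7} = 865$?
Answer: $-2262$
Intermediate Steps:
$Y = -6055$ ($Y = \left(-7\right) 865 = -6055$)
$3793 + Y = 3793 - 6055 = -2262$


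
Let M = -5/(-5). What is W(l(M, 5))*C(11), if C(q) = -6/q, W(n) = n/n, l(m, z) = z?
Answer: -6/11 ≈ -0.54545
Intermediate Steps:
M = 1 (M = -5*(-⅕) = 1)
W(n) = 1
W(l(M, 5))*C(11) = 1*(-6/11) = -6/11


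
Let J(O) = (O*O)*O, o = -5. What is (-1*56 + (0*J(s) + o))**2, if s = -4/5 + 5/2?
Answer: 3721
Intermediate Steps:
s = 17/10 (s = -4*1/5 + 5*(1/2) = -4/5 + 5/2 = 17/10 ≈ 1.7000)
J(O) = O**3 (J(O) = O**2*O = O**3)
(-1*56 + (0*J(s) + o))**2 = (-1*56 + (0*(17/10)**3 - 5))**2 = (-56 + (0*(4913/1000) - 5))**2 = (-56 + (0 - 5))**2 = (-56 - 5)**2 = (-61)**2 = 3721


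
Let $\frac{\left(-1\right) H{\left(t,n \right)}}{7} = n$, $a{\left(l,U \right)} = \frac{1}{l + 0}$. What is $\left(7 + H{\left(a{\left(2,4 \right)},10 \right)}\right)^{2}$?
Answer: $3969$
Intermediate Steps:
$a{\left(l,U \right)} = \frac{1}{l}$
$H{\left(t,n \right)} = - 7 n$
$\left(7 + H{\left(a{\left(2,4 \right)},10 \right)}\right)^{2} = \left(7 - 70\right)^{2} = \left(-63\right)^{2} = 3969$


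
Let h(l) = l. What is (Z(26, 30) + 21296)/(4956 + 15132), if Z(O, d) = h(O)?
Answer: 10661/10044 ≈ 1.0614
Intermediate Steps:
Z(O, d) = O
(Z(26, 30) + 21296)/(4956 + 15132) = (26 + 21296)/(4956 + 15132) = 21322/20088 = 21322*(1/20088) = 10661/10044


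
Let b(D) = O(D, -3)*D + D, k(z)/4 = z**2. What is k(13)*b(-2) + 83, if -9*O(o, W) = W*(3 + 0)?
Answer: -2621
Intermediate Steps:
O(o, W) = -W/3 (O(o, W) = -W*(3 + 0)/9 = -W*3/9 = -W/3)
k(z) = 4*z**2
b(D) = 2*D (b(D) = (-1/3*(-3))*D + D = 1*D + D = D + D = 2*D)
k(13)*b(-2) + 83 = (4*13**2)*(2*(-2)) + 83 = (4*169)*(-4) + 83 = 676*(-4) + 83 = -2704 + 83 = -2621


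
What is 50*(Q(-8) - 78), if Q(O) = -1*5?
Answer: -4150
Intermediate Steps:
Q(O) = -5
50*(Q(-8) - 78) = 50*(-5 - 78) = 50*(-83) = -4150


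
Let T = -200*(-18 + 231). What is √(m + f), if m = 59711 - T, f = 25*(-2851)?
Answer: 2*√7759 ≈ 176.17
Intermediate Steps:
f = -71275
T = -42600 (T = -200*213 = -42600)
m = 102311 (m = 59711 - 1*(-42600) = 59711 + 42600 = 102311)
√(m + f) = √(102311 - 71275) = √31036 = 2*√7759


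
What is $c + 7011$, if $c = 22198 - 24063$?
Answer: $5146$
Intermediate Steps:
$c = -1865$ ($c = 22198 - 24063 = -1865$)
$c + 7011 = -1865 + 7011 = 5146$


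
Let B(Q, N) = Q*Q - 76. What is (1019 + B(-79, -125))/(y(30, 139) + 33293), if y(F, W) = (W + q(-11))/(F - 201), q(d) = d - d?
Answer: 307116/1423241 ≈ 0.21579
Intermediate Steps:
B(Q, N) = -76 + Q² (B(Q, N) = Q² - 76 = -76 + Q²)
q(d) = 0
y(F, W) = W/(-201 + F) (y(F, W) = (W + 0)/(F - 201) = W/(-201 + F))
(1019 + B(-79, -125))/(y(30, 139) + 33293) = (1019 + (-76 + (-79)²))/(139/(-201 + 30) + 33293) = (1019 + (-76 + 6241))/(139/(-171) + 33293) = (1019 + 6165)/(139*(-1/171) + 33293) = 7184/(-139/171 + 33293) = 7184/(5692964/171) = 7184*(171/5692964) = 307116/1423241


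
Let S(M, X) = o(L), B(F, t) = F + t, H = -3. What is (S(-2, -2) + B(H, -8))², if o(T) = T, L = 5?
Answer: 36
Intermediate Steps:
S(M, X) = 5
(S(-2, -2) + B(H, -8))² = (5 + (-3 - 8))² = (5 - 11)² = (-6)² = 36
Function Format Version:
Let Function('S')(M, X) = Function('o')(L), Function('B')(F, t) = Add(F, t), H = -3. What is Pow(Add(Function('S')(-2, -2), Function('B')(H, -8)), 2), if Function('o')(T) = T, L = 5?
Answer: 36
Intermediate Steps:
Function('S')(M, X) = 5
Pow(Add(Function('S')(-2, -2), Function('B')(H, -8)), 2) = Pow(Add(5, Add(-3, -8)), 2) = Pow(Add(5, -11), 2) = Pow(-6, 2) = 36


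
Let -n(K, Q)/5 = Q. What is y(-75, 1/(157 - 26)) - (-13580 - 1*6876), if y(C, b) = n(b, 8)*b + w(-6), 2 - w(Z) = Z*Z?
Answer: 2675242/131 ≈ 20422.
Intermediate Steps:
n(K, Q) = -5*Q
w(Z) = 2 - Z² (w(Z) = 2 - Z*Z = 2 - Z²)
y(C, b) = -34 - 40*b (y(C, b) = (-5*8)*b + (2 - 1*(-6)²) = -40*b + (2 - 1*36) = -40*b + (2 - 36) = -40*b - 34 = -34 - 40*b)
y(-75, 1/(157 - 26)) - (-13580 - 1*6876) = (-34 - 40/(157 - 26)) - (-13580 - 1*6876) = (-34 - 40/131) - (-13580 - 6876) = (-34 - 40*1/131) - 1*(-20456) = (-34 - 40/131) + 20456 = -4494/131 + 20456 = 2675242/131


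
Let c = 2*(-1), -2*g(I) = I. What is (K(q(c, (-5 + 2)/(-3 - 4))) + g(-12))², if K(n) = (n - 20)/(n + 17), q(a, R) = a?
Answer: 4624/225 ≈ 20.551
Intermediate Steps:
g(I) = -I/2
c = -2
K(n) = (-20 + n)/(17 + n)
(K(q(c, (-5 + 2)/(-3 - 4))) + g(-12))² = ((-20 - 2)/(17 - 2) - ½*(-12))² = (-22/15 + 6)² = (68/15)² = 4624/225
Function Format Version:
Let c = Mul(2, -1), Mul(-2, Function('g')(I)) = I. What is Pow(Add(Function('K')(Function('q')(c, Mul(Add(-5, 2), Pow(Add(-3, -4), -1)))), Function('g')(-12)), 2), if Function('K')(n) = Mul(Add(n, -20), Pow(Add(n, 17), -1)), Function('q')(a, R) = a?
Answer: Rational(4624, 225) ≈ 20.551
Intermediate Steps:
Function('g')(I) = Mul(Rational(-1, 2), I)
c = -2
Function('K')(n) = Mul(Pow(Add(17, n), -1), Add(-20, n)) (Function('K')(n) = Mul(Add(-20, n), Pow(Add(17, n), -1)) = Mul(Pow(Add(17, n), -1), Add(-20, n)))
Pow(Add(Function('K')(Function('q')(c, Mul(Add(-5, 2), Pow(Add(-3, -4), -1)))), Function('g')(-12)), 2) = Pow(Add(Mul(Pow(Add(17, -2), -1), Add(-20, -2)), Mul(Rational(-1, 2), -12)), 2) = Pow(Add(Mul(Pow(15, -1), -22), 6), 2) = Pow(Add(Mul(Rational(1, 15), -22), 6), 2) = Pow(Add(Rational(-22, 15), 6), 2) = Pow(Rational(68, 15), 2) = Rational(4624, 225)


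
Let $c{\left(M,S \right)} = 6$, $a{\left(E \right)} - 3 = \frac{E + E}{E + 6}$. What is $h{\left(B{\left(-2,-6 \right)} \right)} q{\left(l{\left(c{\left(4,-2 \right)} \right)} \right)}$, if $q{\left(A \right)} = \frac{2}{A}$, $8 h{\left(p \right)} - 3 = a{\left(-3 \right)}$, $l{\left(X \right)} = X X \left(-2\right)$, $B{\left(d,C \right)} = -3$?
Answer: $- \frac{1}{72} \approx -0.013889$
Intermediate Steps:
$a{\left(E \right)} = 3 + \frac{2 E}{6 + E}$ ($a{\left(E \right)} = 3 + \frac{E + E}{E + 6} = 3 + \frac{2 E}{6 + E}$)
$l{\left(X \right)} = - 2 X^{2}$ ($l{\left(X \right)} = X^{2} \left(-2\right) = - 2 X^{2}$)
$h{\left(p \right)} = \frac{1}{2}$ ($h{\left(p \right)} = \frac{3}{8} + \frac{\frac{1}{6 - 3} \left(18 + 5 \left(-3\right)\right)}{8} = \frac{3}{8} + \frac{\frac{1}{3} \left(18 - 15\right)}{8} = \frac{3}{8} + \frac{\frac{1}{3} \cdot 3}{8} = \frac{3}{8} + \frac{1}{8} \cdot 1 = \frac{3}{8} + \frac{1}{8} = \frac{1}{2}$)
$h{\left(B{\left(-2,-6 \right)} \right)} q{\left(l{\left(c{\left(4,-2 \right)} \right)} \right)} = \frac{2 \frac{1}{\left(-2\right) 6^{2}}}{2} = \frac{2 \frac{1}{\left(-2\right) 36}}{2} = \frac{2 \frac{1}{-72}}{2} = \frac{2 \left(- \frac{1}{72}\right)}{2} = \frac{1}{2} \left(- \frac{1}{36}\right) = - \frac{1}{72}$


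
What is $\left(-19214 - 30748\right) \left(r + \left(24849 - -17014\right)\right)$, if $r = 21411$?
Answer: $-3161295588$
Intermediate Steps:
$\left(-19214 - 30748\right) \left(r + \left(24849 - -17014\right)\right) = \left(-19214 - 30748\right) \left(21411 + \left(24849 - -17014\right)\right) = - 49962 \left(21411 + \left(24849 + 17014\right)\right) = - 49962 \left(21411 + 41863\right) = \left(-49962\right) 63274 = -3161295588$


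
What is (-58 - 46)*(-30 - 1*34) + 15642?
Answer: 22298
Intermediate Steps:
(-58 - 46)*(-30 - 1*34) + 15642 = -104*(-30 - 34) + 15642 = -104*(-64) + 15642 = 6656 + 15642 = 22298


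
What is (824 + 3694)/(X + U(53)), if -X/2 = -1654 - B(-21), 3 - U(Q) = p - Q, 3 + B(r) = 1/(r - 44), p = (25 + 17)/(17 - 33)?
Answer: 783120/582503 ≈ 1.3444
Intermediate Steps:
p = -21/8 (p = 42/(-16) = 42*(-1/16) = -21/8 ≈ -2.6250)
B(r) = -3 + 1/(-44 + r) (B(r) = -3 + 1/(r - 44) = -3 + 1/(-44 + r))
U(Q) = 45/8 + Q (U(Q) = 3 - (-21/8 - Q) = 3 + (21/8 + Q) = 45/8 + Q)
X = 214628/65 (X = -2*(-1654 - (133 - 3*(-21))/(-44 - 21)) = -2*(-1654 - (133 + 63)/(-65)) = -2*(-1654 - (-1)*196/65) = -2*(-1654 - 1*(-196/65)) = -2*(-1654 + 196/65) = -2*(-107314/65) = 214628/65 ≈ 3302.0)
(824 + 3694)/(X + U(53)) = (824 + 3694)/(214628/65 + (45/8 + 53)) = 4518/(214628/65 + 469/8) = 4518/(1747509/520) = 4518*(520/1747509) = 783120/582503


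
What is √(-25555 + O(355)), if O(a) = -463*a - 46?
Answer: I*√189966 ≈ 435.85*I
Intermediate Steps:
O(a) = -46 - 463*a
√(-25555 + O(355)) = √(-25555 + (-46 - 463*355)) = √(-25555 + (-46 - 164365)) = √(-25555 - 164411) = √(-189966) = I*√189966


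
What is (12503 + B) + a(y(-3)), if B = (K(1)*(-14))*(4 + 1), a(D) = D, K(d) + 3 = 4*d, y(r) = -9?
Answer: 12424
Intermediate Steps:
K(d) = -3 + 4*d
B = -70 (B = ((-3 + 4*1)*(-14))*(4 + 1) = ((-3 + 4)*(-14))*5 = (1*(-14))*5 = -14*5 = -70)
(12503 + B) + a(y(-3)) = (12503 - 70) - 9 = 12433 - 9 = 12424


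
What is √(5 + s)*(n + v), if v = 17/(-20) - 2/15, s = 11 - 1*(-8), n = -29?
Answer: -1799*√6/30 ≈ -146.89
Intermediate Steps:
s = 19 (s = 11 + 8 = 19)
v = -59/60 (v = 17*(-1/20) - 2*1/15 = -17/20 - 2/15 = -59/60 ≈ -0.98333)
√(5 + s)*(n + v) = √(5 + 19)*(-29 - 59/60) = √24*(-1799/60) = (2*√6)*(-1799/60) = -1799*√6/30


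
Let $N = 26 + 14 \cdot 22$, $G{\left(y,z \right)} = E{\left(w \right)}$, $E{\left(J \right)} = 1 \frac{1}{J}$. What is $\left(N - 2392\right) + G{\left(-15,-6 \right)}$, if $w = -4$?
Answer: $- \frac{8233}{4} \approx -2058.3$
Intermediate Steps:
$E{\left(J \right)} = \frac{1}{J}$
$G{\left(y,z \right)} = - \frac{1}{4}$ ($G{\left(y,z \right)} = \frac{1}{-4} = - \frac{1}{4}$)
$N = 334$ ($N = 26 + 308 = 334$)
$\left(N - 2392\right) + G{\left(-15,-6 \right)} = \left(334 - 2392\right) - \frac{1}{4} = -2058 - \frac{1}{4} = - \frac{8233}{4}$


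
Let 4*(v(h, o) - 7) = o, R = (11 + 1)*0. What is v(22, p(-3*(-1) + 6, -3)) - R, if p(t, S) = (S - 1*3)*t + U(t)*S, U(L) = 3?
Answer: -35/4 ≈ -8.7500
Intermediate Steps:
R = 0 (R = 12*0 = 0)
p(t, S) = 3*S + t*(-3 + S) (p(t, S) = (S - 1*3)*t + 3*S = (S - 3)*t + 3*S = (-3 + S)*t + 3*S = t*(-3 + S) + 3*S = 3*S + t*(-3 + S))
v(h, o) = 7 + o/4
v(22, p(-3*(-1) + 6, -3)) - R = (7 + (-3*(-3*(-1) + 6) + 3*(-3) - 3*(-3*(-1) + 6))/4) - 1*0 = (7 + (-3*(3 + 6) - 9 - 3*(3 + 6))/4) + 0 = (7 + (-3*9 - 9 - 3*9)/4) + 0 = (7 + (-27 - 9 - 27)/4) + 0 = (7 + (1/4)*(-63)) + 0 = (7 - 63/4) + 0 = -35/4 + 0 = -35/4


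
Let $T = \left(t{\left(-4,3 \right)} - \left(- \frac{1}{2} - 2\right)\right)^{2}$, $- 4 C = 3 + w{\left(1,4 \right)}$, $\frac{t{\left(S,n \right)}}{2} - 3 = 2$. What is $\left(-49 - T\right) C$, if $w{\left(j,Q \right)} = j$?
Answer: $\frac{821}{4} \approx 205.25$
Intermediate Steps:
$t{\left(S,n \right)} = 10$ ($t{\left(S,n \right)} = 6 + 2 \cdot 2 = 6 + 4 = 10$)
$C = -1$ ($C = - \frac{3 + 1}{4} = \left(- \frac{1}{4}\right) 4 = -1$)
$T = \frac{625}{4}$ ($T = \left(10 - \left(- \frac{1}{2} - 2\right)\right)^{2} = \left(10 - - \frac{5}{2}\right)^{2} = \left(10 + \left(2 + \frac{1}{2}\right)\right)^{2} = \left(10 + \frac{5}{2}\right)^{2} = \left(\frac{25}{2}\right)^{2} = \frac{625}{4} \approx 156.25$)
$\left(-49 - T\right) C = \left(-49 - \frac{625}{4}\right) \left(-1\right) = \left(- \frac{821}{4}\right) \left(-1\right) = \frac{821}{4}$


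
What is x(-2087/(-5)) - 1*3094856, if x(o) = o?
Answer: -15472193/5 ≈ -3.0944e+6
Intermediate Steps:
x(-2087/(-5)) - 1*3094856 = -2087/(-5) - 1*3094856 = -2087*(-⅕) - 3094856 = 2087/5 - 3094856 = -15472193/5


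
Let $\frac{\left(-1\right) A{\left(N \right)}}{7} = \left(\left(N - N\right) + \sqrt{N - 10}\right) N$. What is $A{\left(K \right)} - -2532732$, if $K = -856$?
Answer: $2532732 + 5992 i \sqrt{866} \approx 2.5327 \cdot 10^{6} + 1.7633 \cdot 10^{5} i$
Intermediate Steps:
$A{\left(N \right)} = - 7 N \sqrt{-10 + N}$ ($A{\left(N \right)} = - 7 \left(\left(N - N\right) + \sqrt{N - 10}\right) N = - 7 \left(0 + \sqrt{-10 + N}\right) N = - 7 \sqrt{-10 + N} N = - 7 N \sqrt{-10 + N}$)
$A{\left(K \right)} - -2532732 = \left(-7\right) \left(-856\right) \sqrt{-10 - 856} - -2532732 = \left(-7\right) \left(-856\right) \sqrt{-866} + 2532732 = \left(-7\right) \left(-856\right) i \sqrt{866} + 2532732 = 5992 i \sqrt{866} + 2532732 = 2532732 + 5992 i \sqrt{866}$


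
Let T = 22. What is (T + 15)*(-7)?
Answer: -259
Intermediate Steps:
(T + 15)*(-7) = (22 + 15)*(-7) = 37*(-7) = -259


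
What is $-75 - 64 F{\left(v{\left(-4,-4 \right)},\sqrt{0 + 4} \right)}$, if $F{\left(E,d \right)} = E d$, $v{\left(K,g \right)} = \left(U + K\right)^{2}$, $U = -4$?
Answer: $-8267$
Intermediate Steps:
$v{\left(K,g \right)} = \left(-4 + K\right)^{2}$
$-75 - 64 F{\left(v{\left(-4,-4 \right)},\sqrt{0 + 4} \right)} = -75 - 64 \left(-4 - 4\right)^{2} \sqrt{0 + 4} = -75 - 64 \left(-8\right)^{2} \sqrt{4} = -75 - 64 \cdot 64 \cdot 2 = -75 - 8192 = -8267$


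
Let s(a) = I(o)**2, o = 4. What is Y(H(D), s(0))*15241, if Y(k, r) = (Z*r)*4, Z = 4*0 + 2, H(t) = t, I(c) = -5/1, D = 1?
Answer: 3048200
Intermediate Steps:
I(c) = -5 (I(c) = -5*1 = -5)
s(a) = 25 (s(a) = (-5)**2 = 25)
Z = 2 (Z = 0 + 2 = 2)
Y(k, r) = 8*r (Y(k, r) = (2*r)*4 = 8*r)
Y(H(D), s(0))*15241 = (8*25)*15241 = 200*15241 = 3048200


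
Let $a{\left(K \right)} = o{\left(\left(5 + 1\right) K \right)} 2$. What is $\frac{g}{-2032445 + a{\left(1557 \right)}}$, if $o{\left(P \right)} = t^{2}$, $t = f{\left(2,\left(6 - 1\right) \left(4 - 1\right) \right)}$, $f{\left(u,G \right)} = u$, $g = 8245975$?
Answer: $- \frac{8245975}{2032437} \approx -4.0572$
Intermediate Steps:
$t = 2$
$o{\left(P \right)} = 4$ ($o{\left(P \right)} = 2^{2} = 4$)
$a{\left(K \right)} = 8$ ($a{\left(K \right)} = 4 \cdot 2 = 8$)
$\frac{g}{-2032445 + a{\left(1557 \right)}} = \frac{8245975}{-2032445 + 8} = \frac{8245975}{-2032437} = 8245975 \left(- \frac{1}{2032437}\right) = - \frac{8245975}{2032437}$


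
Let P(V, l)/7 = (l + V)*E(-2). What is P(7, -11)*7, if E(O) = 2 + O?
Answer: 0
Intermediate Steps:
P(V, l) = 0 (P(V, l) = 7*((l + V)*(2 - 2)) = 7*((V + l)*0) = 7*0 = 0)
P(7, -11)*7 = 0*7 = 0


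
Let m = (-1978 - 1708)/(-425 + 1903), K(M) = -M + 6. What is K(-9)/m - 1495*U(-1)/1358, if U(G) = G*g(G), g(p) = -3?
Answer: -240405/25802 ≈ -9.3173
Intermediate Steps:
K(M) = 6 - M
U(G) = -3*G (U(G) = G*(-3) = -3*G)
m = -1843/739 (m = -3686/1478 = -3686*1/1478 = -1843/739 ≈ -2.4939)
K(-9)/m - 1495*U(-1)/1358 = (6 - 1*(-9))/(-1843/739) - (-4485)*(-1)/1358 = (6 + 9)*(-739/1843) - 1495*3*(1/1358) = 15*(-739/1843) - 4485*1/1358 = -11085/1843 - 4485/1358 = -240405/25802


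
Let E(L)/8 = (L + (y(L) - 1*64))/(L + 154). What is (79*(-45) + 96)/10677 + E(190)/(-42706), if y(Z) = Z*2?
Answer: -1059560814/3267799061 ≈ -0.32424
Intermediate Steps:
y(Z) = 2*Z
E(L) = 8*(-64 + 3*L)/(154 + L) (E(L) = 8*((L + (2*L - 1*64))/(L + 154)) = 8*((L + (2*L - 64))/(154 + L)) = 8*((L + (-64 + 2*L))/(154 + L)) = 8*((-64 + 3*L)/(154 + L)) = 8*(-64 + 3*L)/(154 + L))
(79*(-45) + 96)/10677 + E(190)/(-42706) = (79*(-45) + 96)/10677 + (8*(-64 + 3*190)/(154 + 190))/(-42706) = (-3555 + 96)*(1/10677) + (8*(-64 + 570)/344)*(-1/42706) = -3459*1/10677 + (8*(1/344)*506)*(-1/42706) = -1153/3559 + (506/43)*(-1/42706) = -1153/3559 - 253/918179 = -1059560814/3267799061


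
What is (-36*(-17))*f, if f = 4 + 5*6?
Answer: 20808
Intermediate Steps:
f = 34 (f = 4 + 30 = 34)
(-36*(-17))*f = -36*(-17)*34 = 612*34 = 20808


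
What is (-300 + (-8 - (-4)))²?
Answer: 92416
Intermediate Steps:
(-300 + (-8 - (-4)))² = (-300 + (-8 - 1*(-4)))² = (-300 + (-8 + 4))² = (-300 - 4)² = (-304)² = 92416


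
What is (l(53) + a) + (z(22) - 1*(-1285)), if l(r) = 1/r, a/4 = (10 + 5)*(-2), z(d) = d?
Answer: 62912/53 ≈ 1187.0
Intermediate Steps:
a = -120 (a = 4*((10 + 5)*(-2)) = 4*(15*(-2)) = 4*(-30) = -120)
(l(53) + a) + (z(22) - 1*(-1285)) = (1/53 - 120) + (22 - 1*(-1285)) = (1/53 - 120) + (22 + 1285) = -6359/53 + 1307 = 62912/53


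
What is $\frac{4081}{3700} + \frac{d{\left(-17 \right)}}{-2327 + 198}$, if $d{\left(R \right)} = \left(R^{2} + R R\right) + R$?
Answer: $\frac{6612749}{7877300} \approx 0.83947$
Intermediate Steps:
$d{\left(R \right)} = R + 2 R^{2}$ ($d{\left(R \right)} = \left(R^{2} + R^{2}\right) + R = 2 R^{2} + R = R + 2 R^{2}$)
$\frac{4081}{3700} + \frac{d{\left(-17 \right)}}{-2327 + 198} = \frac{4081}{3700} + \frac{\left(-17\right) \left(1 + 2 \left(-17\right)\right)}{-2327 + 198} = 4081 \cdot \frac{1}{3700} + \frac{\left(-17\right) \left(1 - 34\right)}{-2129} = \frac{4081}{3700} + \left(-17\right) \left(-33\right) \left(- \frac{1}{2129}\right) = \frac{4081}{3700} + 561 \left(- \frac{1}{2129}\right) = \frac{4081}{3700} - \frac{561}{2129} = \frac{6612749}{7877300}$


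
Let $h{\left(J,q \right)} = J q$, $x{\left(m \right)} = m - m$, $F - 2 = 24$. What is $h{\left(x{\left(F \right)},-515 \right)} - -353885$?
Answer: $353885$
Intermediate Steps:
$F = 26$ ($F = 2 + 24 = 26$)
$x{\left(m \right)} = 0$
$h{\left(x{\left(F \right)},-515 \right)} - -353885 = 0 \left(-515\right) - -353885 = 0 + 353885 = 353885$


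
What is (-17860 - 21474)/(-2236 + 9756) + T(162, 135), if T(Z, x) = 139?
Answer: 502973/3760 ≈ 133.77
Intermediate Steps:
(-17860 - 21474)/(-2236 + 9756) + T(162, 135) = (-17860 - 21474)/(-2236 + 9756) + 139 = -39334/7520 + 139 = -39334*1/7520 + 139 = -19667/3760 + 139 = 502973/3760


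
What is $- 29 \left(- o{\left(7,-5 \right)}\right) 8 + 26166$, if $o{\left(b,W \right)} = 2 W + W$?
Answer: $22686$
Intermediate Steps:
$o{\left(b,W \right)} = 3 W$
$- 29 \left(- o{\left(7,-5 \right)}\right) 8 + 26166 = - 29 \left(- 3 \left(-5\right)\right) 8 + 26166 = - 29 \left(\left(-1\right) \left(-15\right)\right) 8 + 26166 = \left(-29\right) 15 \cdot 8 + 26166 = \left(-435\right) 8 + 26166 = -3480 + 26166 = 22686$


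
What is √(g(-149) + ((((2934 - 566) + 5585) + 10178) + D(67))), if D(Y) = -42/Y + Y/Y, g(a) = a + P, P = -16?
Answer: √80651049/67 ≈ 134.04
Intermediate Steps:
g(a) = -16 + a (g(a) = a - 16 = -16 + a)
D(Y) = 1 - 42/Y (D(Y) = -42/Y + 1 = 1 - 42/Y)
√(g(-149) + ((((2934 - 566) + 5585) + 10178) + D(67))) = √((-16 - 149) + ((((2934 - 566) + 5585) + 10178) + (-42 + 67)/67)) = √(-165 + (((2368 + 5585) + 10178) + (1/67)*25)) = √(-165 + ((7953 + 10178) + 25/67)) = √(-165 + (18131 + 25/67)) = √(-165 + 1214802/67) = √(1203747/67) = √80651049/67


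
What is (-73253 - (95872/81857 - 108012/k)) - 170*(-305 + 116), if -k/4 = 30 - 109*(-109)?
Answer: -40098224966384/974998727 ≈ -41126.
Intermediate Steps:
k = -47644 (k = -4*(30 - 109*(-109)) = -4*(30 + 11881) = -4*11911 = -47644)
(-73253 - (95872/81857 - 108012/k)) - 170*(-305 + 116) = (-73253 - (95872/81857 - 108012/(-47644))) - 170*(-305 + 116) = (-73253 - (95872*(1/81857) - 108012*(-1/47644))) - 170*(-189) = (-73253 - (95872/81857 + 27003/11911)) + 32130 = (-73253 - 1*3352315963/974998727) + 32130 = (-73253 - 3352315963/974998727) + 32130 = -71424934064894/974998727 + 32130 = -40098224966384/974998727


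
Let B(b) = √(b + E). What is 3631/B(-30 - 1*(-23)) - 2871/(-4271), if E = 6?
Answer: 2871/4271 - 3631*I ≈ 0.67221 - 3631.0*I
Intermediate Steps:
B(b) = √(6 + b) (B(b) = √(b + 6) = √(6 + b))
3631/B(-30 - 1*(-23)) - 2871/(-4271) = 3631/(√(6 + (-30 - 1*(-23)))) - 2871/(-4271) = 3631/(√(6 + (-30 + 23))) - 2871*(-1/4271) = 3631/(√(6 - 7)) + 2871/4271 = 3631/(√(-1)) + 2871/4271 = 3631/I + 2871/4271 = 3631*(-I) + 2871/4271 = -3631*I + 2871/4271 = 2871/4271 - 3631*I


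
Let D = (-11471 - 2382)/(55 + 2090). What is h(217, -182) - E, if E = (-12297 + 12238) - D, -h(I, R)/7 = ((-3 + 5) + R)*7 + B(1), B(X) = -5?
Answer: 19106677/2145 ≈ 8907.5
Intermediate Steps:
D = -13853/2145 ≈ -6.4583
h(I, R) = -63 - 49*R (h(I, R) = -7*(((-3 + 5) + R)*7 - 5) = -7*((2 + R)*7 - 5) = -7*((14 + 7*R) - 5) = -7*(9 + 7*R) = -63 - 49*R)
E = -112702/2145 (E = (-12297 + 12238) - 1*(-13853/2145) = -59 + 13853/2145 = -112702/2145 ≈ -52.542)
h(217, -182) - E = (-63 - 49*(-182)) - 1*(-112702/2145) = (-63 + 8918) + 112702/2145 = 8855 + 112702/2145 = 19106677/2145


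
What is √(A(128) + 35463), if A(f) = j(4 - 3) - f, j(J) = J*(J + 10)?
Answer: √35346 ≈ 188.01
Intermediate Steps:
j(J) = J*(10 + J)
A(f) = 11 - f (A(f) = (4 - 3)*(10 + (4 - 3)) - f = 1*(10 + 1) - f = 1*11 - f = 11 - f)
√(A(128) + 35463) = √((11 - 1*128) + 35463) = √((11 - 128) + 35463) = √(-117 + 35463) = √35346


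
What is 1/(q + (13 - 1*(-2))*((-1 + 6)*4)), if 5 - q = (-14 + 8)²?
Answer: 1/269 ≈ 0.0037175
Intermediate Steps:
q = -31 (q = 5 - (-14 + 8)² = 5 - 1*(-6)² = 5 - 1*36 = 5 - 36 = -31)
1/(q + (13 - 1*(-2))*((-1 + 6)*4)) = 1/(-31 + (13 - 1*(-2))*((-1 + 6)*4)) = 1/(-31 + (13 + 2)*(5*4)) = 1/(-31 + 15*20) = 1/(-31 + 300) = 1/269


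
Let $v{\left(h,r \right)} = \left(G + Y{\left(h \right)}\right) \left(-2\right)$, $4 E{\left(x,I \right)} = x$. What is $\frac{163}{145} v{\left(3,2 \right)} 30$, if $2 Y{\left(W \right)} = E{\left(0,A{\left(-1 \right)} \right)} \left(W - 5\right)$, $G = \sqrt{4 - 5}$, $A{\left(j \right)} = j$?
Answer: $- \frac{1956 i}{29} \approx - 67.448 i$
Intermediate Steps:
$E{\left(x,I \right)} = \frac{x}{4}$
$G = i$ ($G = \sqrt{-1} = i \approx 1.0 i$)
$Y{\left(W \right)} = 0$ ($Y{\left(W \right)} = \frac{\frac{1}{4} \cdot 0 \left(W - 5\right)}{2} = \frac{0 \left(-5 + W\right)}{2} = \frac{1}{2} \cdot 0 = 0$)
$v{\left(h,r \right)} = - 2 i$ ($v{\left(h,r \right)} = \left(i + 0\right) \left(-2\right) = i \left(-2\right) = - 2 i$)
$\frac{163}{145} v{\left(3,2 \right)} 30 = \frac{163}{145} \left(- 2 i\right) 30 = 163 \cdot \frac{1}{145} \left(- 2 i\right) 30 = \frac{163 \left(- 2 i\right)}{145} \cdot 30 = - \frac{326 i}{145} \cdot 30 = - \frac{1956 i}{29}$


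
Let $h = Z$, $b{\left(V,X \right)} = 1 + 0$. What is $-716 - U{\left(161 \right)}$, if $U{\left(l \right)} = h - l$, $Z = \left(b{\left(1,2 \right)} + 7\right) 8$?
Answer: $-619$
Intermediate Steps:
$b{\left(V,X \right)} = 1$
$Z = 64$ ($Z = \left(1 + 7\right) 8 = 8 \cdot 8 = 64$)
$h = 64$
$U{\left(l \right)} = 64 - l$
$-716 - U{\left(161 \right)} = -716 - \left(64 - 161\right) = -716 - -97 = -716 + 97 = -619$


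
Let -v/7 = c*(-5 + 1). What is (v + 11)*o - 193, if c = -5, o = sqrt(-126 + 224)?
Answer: -193 - 903*sqrt(2) ≈ -1470.0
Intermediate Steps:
o = 7*sqrt(2) (o = sqrt(98) = 7*sqrt(2) ≈ 9.8995)
v = -140 (v = -(-35)*(-5 + 1) = -(-35)*(-4) = -7*20 = -140)
(v + 11)*o - 193 = (-140 + 11)*(7*sqrt(2)) - 193 = -903*sqrt(2) - 193 = -193 - 903*sqrt(2)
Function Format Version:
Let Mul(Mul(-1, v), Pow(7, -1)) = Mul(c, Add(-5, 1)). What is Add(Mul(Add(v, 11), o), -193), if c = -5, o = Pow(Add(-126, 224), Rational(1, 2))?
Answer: Add(-193, Mul(-903, Pow(2, Rational(1, 2)))) ≈ -1470.0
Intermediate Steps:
o = Mul(7, Pow(2, Rational(1, 2))) (o = Pow(98, Rational(1, 2)) = Mul(7, Pow(2, Rational(1, 2))) ≈ 9.8995)
v = -140 (v = Mul(-7, Mul(-5, Add(-5, 1))) = Mul(-7, Mul(-5, -4)) = Mul(-7, 20) = -140)
Add(Mul(Add(v, 11), o), -193) = Add(Mul(Add(-140, 11), Mul(7, Pow(2, Rational(1, 2)))), -193) = Add(Mul(-129, Mul(7, Pow(2, Rational(1, 2)))), -193) = Add(Mul(-903, Pow(2, Rational(1, 2))), -193) = Add(-193, Mul(-903, Pow(2, Rational(1, 2))))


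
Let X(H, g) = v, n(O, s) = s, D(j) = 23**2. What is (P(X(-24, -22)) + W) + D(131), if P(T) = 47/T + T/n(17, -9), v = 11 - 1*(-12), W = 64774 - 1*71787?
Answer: -1342294/207 ≈ -6484.5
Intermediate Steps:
W = -7013 (W = 64774 - 71787 = -7013)
D(j) = 529
v = 23 (v = 11 + 12 = 23)
X(H, g) = 23
P(T) = 47/T - T/9 (P(T) = 47/T + T/(-9) = 47/T + T*(-1/9) = 47/T - T/9)
(P(X(-24, -22)) + W) + D(131) = ((47/23 - 1/9*23) - 7013) + 529 = ((47*(1/23) - 23/9) - 7013) + 529 = ((47/23 - 23/9) - 7013) + 529 = (-106/207 - 7013) + 529 = -1451797/207 + 529 = -1342294/207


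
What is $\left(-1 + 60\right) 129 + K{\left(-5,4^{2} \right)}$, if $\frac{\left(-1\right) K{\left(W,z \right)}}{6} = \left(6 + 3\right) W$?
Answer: $7881$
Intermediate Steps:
$K{\left(W,z \right)} = - 54 W$ ($K{\left(W,z \right)} = - 6 \left(6 + 3\right) W = - 6 \cdot 9 W = - 54 W$)
$\left(-1 + 60\right) 129 + K{\left(-5,4^{2} \right)} = \left(-1 + 60\right) 129 - -270 = 59 \cdot 129 + 270 = 7611 + 270 = 7881$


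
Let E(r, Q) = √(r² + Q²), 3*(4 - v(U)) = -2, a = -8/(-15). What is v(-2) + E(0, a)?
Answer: 26/5 ≈ 5.2000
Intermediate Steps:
a = 8/15 (a = -8*(-1/15) = 8/15 ≈ 0.53333)
v(U) = 14/3 (v(U) = 4 - ⅓*(-2) = 4 + ⅔ = 14/3)
E(r, Q) = √(Q² + r²)
v(-2) + E(0, a) = 14/3 + √((8/15)² + 0²) = 14/3 + √(64/225 + 0) = 14/3 + √(64/225) = 14/3 + 8/15 = 26/5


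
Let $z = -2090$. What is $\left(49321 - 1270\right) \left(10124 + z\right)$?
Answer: $386041734$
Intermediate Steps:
$\left(49321 - 1270\right) \left(10124 + z\right) = \left(49321 - 1270\right) \left(10124 - 2090\right) = 48051 \cdot 8034 = 386041734$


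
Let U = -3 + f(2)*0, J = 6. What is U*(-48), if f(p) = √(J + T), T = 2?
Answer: 144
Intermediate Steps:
f(p) = 2*√2 (f(p) = √(6 + 2) = √8 = 2*√2)
U = -3 (U = -3 + (2*√2)*0 = -3 + 0 = -3)
U*(-48) = -3*(-48) = 144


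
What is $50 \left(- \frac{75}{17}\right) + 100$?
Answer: $- \frac{2050}{17} \approx -120.59$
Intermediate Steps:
$50 \left(- \frac{75}{17}\right) + 100 = - \frac{3750}{17} + 100 = - \frac{2050}{17}$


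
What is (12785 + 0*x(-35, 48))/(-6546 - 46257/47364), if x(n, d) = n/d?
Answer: -201849580/103363667 ≈ -1.9528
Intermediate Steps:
(12785 + 0*x(-35, 48))/(-6546 - 46257/47364) = (12785 + 0*(-35/48))/(-6546 - 46257/47364) = (12785 + 0*(-35*1/48))/(-6546 - 46257*1/47364) = (12785 + 0*(-35/48))/(-6546 - 15419/15788) = (12785 + 0)/(-103363667/15788) = 12785*(-15788/103363667) = -201849580/103363667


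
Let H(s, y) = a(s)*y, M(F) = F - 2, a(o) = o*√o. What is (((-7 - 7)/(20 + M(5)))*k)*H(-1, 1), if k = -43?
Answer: -602*I/23 ≈ -26.174*I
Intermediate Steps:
a(o) = o^(3/2)
M(F) = -2 + F
H(s, y) = y*s^(3/2) (H(s, y) = s^(3/2)*y = y*s^(3/2))
(((-7 - 7)/(20 + M(5)))*k)*H(-1, 1) = (((-7 - 7)/(20 + (-2 + 5)))*(-43))*(1*(-1)^(3/2)) = (-14/(20 + 3)*(-43))*(1*(-I)) = (-14/23*(-43))*(-I) = 602*(-I)/23 = -602*I/23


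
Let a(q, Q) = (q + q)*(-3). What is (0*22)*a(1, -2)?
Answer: 0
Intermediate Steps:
a(q, Q) = -6*q (a(q, Q) = (2*q)*(-3) = -6*q)
(0*22)*a(1, -2) = (0*22)*(-6*1) = 0*(-6) = 0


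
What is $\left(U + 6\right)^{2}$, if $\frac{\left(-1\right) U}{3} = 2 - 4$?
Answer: $144$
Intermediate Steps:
$U = 6$ ($U = - 3 \left(2 - 4\right) = \left(-3\right) \left(-2\right) = 6$)
$\left(U + 6\right)^{2} = \left(6 + 6\right)^{2} = 12^{2} = 144$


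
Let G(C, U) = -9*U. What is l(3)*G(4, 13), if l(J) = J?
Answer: -351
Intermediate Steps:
l(3)*G(4, 13) = 3*(-9*13) = 3*(-117) = -351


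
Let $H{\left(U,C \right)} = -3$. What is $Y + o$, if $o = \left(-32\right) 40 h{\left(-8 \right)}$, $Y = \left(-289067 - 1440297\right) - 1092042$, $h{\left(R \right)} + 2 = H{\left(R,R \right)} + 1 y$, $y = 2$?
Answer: $-2817566$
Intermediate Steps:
$h{\left(R \right)} = -3$ ($h{\left(R \right)} = -2 + \left(-3 + 1 \cdot 2\right) = -2 + \left(-3 + 2\right) = -2 - 1 = -3$)
$Y = -2821406$ ($Y = -1729364 - 1092042 = -2821406$)
$o = 3840$ ($o = \left(-32\right) 40 \left(-3\right) = \left(-1280\right) \left(-3\right) = 3840$)
$Y + o = -2821406 + 3840 = -2817566$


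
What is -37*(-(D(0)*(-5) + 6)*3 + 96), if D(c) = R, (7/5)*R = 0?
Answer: -2886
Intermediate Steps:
R = 0 (R = (5/7)*0 = 0)
D(c) = 0
-37*(-(D(0)*(-5) + 6)*3 + 96) = -37*(-(0*(-5) + 6)*3 + 96) = -37*(-(0 + 6)*3 + 96) = -37*(-1*6*3 + 96) = -37*(-6*3 + 96) = -37*(-18 + 96) = -37*78 = -2886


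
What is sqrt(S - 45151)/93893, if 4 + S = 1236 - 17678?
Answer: I*sqrt(61597)/93893 ≈ 0.0026433*I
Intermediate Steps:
S = -16446 (S = -4 + (1236 - 17678) = -4 - 16442 = -16446)
sqrt(S - 45151)/93893 = sqrt(-16446 - 45151)/93893 = sqrt(-61597)*(1/93893) = (I*sqrt(61597))*(1/93893) = I*sqrt(61597)/93893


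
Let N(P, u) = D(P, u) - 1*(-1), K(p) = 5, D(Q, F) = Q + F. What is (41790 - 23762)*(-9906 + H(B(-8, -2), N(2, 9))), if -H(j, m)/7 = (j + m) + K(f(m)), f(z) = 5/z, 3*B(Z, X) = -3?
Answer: -180604504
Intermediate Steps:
D(Q, F) = F + Q
B(Z, X) = -1 (B(Z, X) = (⅓)*(-3) = -1)
N(P, u) = 1 + P + u (N(P, u) = (u + P) - 1*(-1) = (P + u) + 1 = 1 + P + u)
H(j, m) = -35 - 7*j - 7*m (H(j, m) = -7*((j + m) + 5) = -7*(5 + j + m) = -35 - 7*j - 7*m)
(41790 - 23762)*(-9906 + H(B(-8, -2), N(2, 9))) = (41790 - 23762)*(-9906 + (-35 - 7*(-1) - 7*(1 + 2 + 9))) = 18028*(-9906 + (-35 + 7 - 7*12)) = 18028*(-9906 + (-35 + 7 - 84)) = 18028*(-9906 - 112) = 18028*(-10018) = -180604504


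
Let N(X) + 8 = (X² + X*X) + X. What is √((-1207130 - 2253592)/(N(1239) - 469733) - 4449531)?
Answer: I*√7529777847946727970/1300870 ≈ 2109.4*I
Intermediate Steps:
N(X) = -8 + X + 2*X² (N(X) = -8 + ((X² + X*X) + X) = -8 + ((X² + X²) + X) = -8 + (2*X² + X) = -8 + (X + 2*X²) = -8 + X + 2*X²)
√((-1207130 - 2253592)/(N(1239) - 469733) - 4449531) = √((-1207130 - 2253592)/((-8 + 1239 + 2*1239²) - 469733) - 4449531) = √(-3460722/((-8 + 1239 + 2*1535121) - 469733) - 4449531) = √(-3460722/((-8 + 1239 + 3070242) - 469733) - 4449531) = √(-3460722/(3071473 - 469733) - 4449531) = √(-3460722/2601740 - 4449531) = √(-3460722*1/2601740 - 4449531) = √(-1730361/1300870 - 4449531) = √(-5788263122331/1300870) = I*√7529777847946727970/1300870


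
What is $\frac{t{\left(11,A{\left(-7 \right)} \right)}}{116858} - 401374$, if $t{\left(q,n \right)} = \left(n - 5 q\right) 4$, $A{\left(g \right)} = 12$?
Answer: $- \frac{23451881532}{58429} \approx -4.0137 \cdot 10^{5}$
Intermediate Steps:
$t{\left(q,n \right)} = - 20 q + 4 n$
$\frac{t{\left(11,A{\left(-7 \right)} \right)}}{116858} - 401374 = \frac{\left(-20\right) 11 + 4 \cdot 12}{116858} - 401374 = \left(-220 + 48\right) \frac{1}{116858} - 401374 = \left(-172\right) \frac{1}{116858} - 401374 = - \frac{86}{58429} - 401374 = - \frac{23451881532}{58429}$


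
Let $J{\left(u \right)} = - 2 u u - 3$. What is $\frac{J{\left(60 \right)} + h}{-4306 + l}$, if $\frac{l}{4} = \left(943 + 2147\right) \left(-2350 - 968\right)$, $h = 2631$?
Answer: $\frac{2286}{20507393} \approx 0.00011147$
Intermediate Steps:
$J{\left(u \right)} = -3 - 2 u^{2}$ ($J{\left(u \right)} = - 2 u^{2} - 3 = -3 - 2 u^{2}$)
$l = -41010480$ ($l = 4 \left(943 + 2147\right) \left(-2350 - 968\right) = 4 \cdot 3090 \left(-3318\right) = 4 \left(-10252620\right) = -41010480$)
$\frac{J{\left(60 \right)} + h}{-4306 + l} = \frac{\left(-3 - 2 \cdot 60^{2}\right) + 2631}{-4306 - 41010480} = \frac{\left(-3 - 7200\right) + 2631}{-41014786} = \left(\left(-3 - 7200\right) + 2631\right) \left(- \frac{1}{41014786}\right) = \left(-7203 + 2631\right) \left(- \frac{1}{41014786}\right) = \left(-4572\right) \left(- \frac{1}{41014786}\right) = \frac{2286}{20507393}$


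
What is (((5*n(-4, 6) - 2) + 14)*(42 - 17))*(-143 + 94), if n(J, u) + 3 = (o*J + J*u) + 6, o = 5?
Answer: 236425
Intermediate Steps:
n(J, u) = 3 + 5*J + J*u (n(J, u) = -3 + ((5*J + J*u) + 6) = -3 + (6 + 5*J + J*u) = 3 + 5*J + J*u)
(((5*n(-4, 6) - 2) + 14)*(42 - 17))*(-143 + 94) = (((5*(3 + 5*(-4) - 4*6) - 2) + 14)*(42 - 17))*(-143 + 94) = (((5*(3 - 20 - 24) - 2) + 14)*25)*(-49) = (((5*(-41) - 2) + 14)*25)*(-49) = (((-205 - 2) + 14)*25)*(-49) = ((-207 + 14)*25)*(-49) = -193*25*(-49) = -4825*(-49) = 236425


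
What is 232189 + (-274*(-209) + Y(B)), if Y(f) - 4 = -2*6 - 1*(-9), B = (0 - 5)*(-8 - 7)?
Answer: 289456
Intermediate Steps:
B = 75 (B = -5*(-15) = 75)
Y(f) = 1 (Y(f) = 4 + (-2*6 - 1*(-9)) = 4 + (-12 + 9) = 4 - 3 = 1)
232189 + (-274*(-209) + Y(B)) = 232189 + (-274*(-209) + 1) = 232189 + (57266 + 1) = 232189 + 57267 = 289456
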